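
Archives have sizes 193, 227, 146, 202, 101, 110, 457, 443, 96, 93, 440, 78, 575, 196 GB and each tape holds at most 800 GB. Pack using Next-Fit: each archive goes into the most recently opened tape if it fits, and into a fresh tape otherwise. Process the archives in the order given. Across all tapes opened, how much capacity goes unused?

193 GB → tape 1 (remaining 607 GB)
227 GB → tape 1 (remaining 380 GB)
146 GB → tape 1 (remaining 234 GB)
202 GB → tape 1 (remaining 32 GB)
101 GB → tape 2 (remaining 699 GB)
110 GB → tape 2 (remaining 589 GB)
457 GB → tape 2 (remaining 132 GB)
443 GB → tape 3 (remaining 357 GB)
96 GB → tape 3 (remaining 261 GB)
93 GB → tape 3 (remaining 168 GB)
440 GB → tape 4 (remaining 360 GB)
78 GB → tape 4 (remaining 282 GB)
575 GB → tape 5 (remaining 225 GB)
196 GB → tape 5 (remaining 29 GB)
5 tapes × 800 GB = 4000 GB; used 3357 GB; unused 643 GB.

643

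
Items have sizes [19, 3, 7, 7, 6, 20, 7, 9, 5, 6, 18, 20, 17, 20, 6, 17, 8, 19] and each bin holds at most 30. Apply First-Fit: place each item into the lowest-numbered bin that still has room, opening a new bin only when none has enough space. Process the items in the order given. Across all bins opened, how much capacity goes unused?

56

19 → bin 1 (remaining 11)
3 → bin 1 (remaining 8)
7 → bin 1 (remaining 1)
7 → bin 2 (remaining 23)
6 → bin 2 (remaining 17)
20 → bin 3 (remaining 10)
7 → bin 2 (remaining 10)
9 → bin 2 (remaining 1)
5 → bin 3 (remaining 5)
6 → bin 4 (remaining 24)
18 → bin 4 (remaining 6)
20 → bin 5 (remaining 10)
17 → bin 6 (remaining 13)
20 → bin 7 (remaining 10)
6 → bin 4 (remaining 0)
17 → bin 8 (remaining 13)
8 → bin 5 (remaining 2)
19 → bin 9 (remaining 11)
9 bins × 30 = 270; used 214; unused 56.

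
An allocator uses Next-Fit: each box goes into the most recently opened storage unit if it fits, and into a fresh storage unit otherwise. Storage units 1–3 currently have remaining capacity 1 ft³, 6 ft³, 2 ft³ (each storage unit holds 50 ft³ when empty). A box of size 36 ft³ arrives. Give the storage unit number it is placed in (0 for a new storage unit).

0

Next-Fit only looks at storage unit 3, which has 2 ft³ free.
36 ft³ does not fit, so a new storage unit is opened.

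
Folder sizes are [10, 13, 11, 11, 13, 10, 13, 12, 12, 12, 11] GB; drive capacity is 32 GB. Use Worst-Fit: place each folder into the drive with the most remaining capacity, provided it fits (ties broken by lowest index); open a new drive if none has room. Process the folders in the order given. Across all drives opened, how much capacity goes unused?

10 GB → drive 1 (remaining 22 GB)
13 GB → drive 1 (remaining 9 GB)
11 GB → drive 2 (remaining 21 GB)
11 GB → drive 2 (remaining 10 GB)
13 GB → drive 3 (remaining 19 GB)
10 GB → drive 3 (remaining 9 GB)
13 GB → drive 4 (remaining 19 GB)
12 GB → drive 4 (remaining 7 GB)
12 GB → drive 5 (remaining 20 GB)
12 GB → drive 5 (remaining 8 GB)
11 GB → drive 6 (remaining 21 GB)
6 drives × 32 GB = 192 GB; used 128 GB; unused 64 GB.

64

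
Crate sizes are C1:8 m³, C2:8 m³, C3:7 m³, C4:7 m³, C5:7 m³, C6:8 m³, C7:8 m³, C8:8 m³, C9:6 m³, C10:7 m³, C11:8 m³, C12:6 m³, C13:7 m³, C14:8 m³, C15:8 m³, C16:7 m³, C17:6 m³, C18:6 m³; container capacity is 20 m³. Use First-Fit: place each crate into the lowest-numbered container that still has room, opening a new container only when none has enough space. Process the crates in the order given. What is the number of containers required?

8

Put C1 (8 m³) in container 1; 12 m³ remain.
Put C2 (8 m³) in container 1; 4 m³ remain.
Put C3 (7 m³) in container 2; 13 m³ remain.
Put C4 (7 m³) in container 2; 6 m³ remain.
Put C5 (7 m³) in container 3; 13 m³ remain.
Put C6 (8 m³) in container 3; 5 m³ remain.
Put C7 (8 m³) in container 4; 12 m³ remain.
Put C8 (8 m³) in container 4; 4 m³ remain.
Put C9 (6 m³) in container 2; 0 m³ remain.
Put C10 (7 m³) in container 5; 13 m³ remain.
Put C11 (8 m³) in container 5; 5 m³ remain.
Put C12 (6 m³) in container 6; 14 m³ remain.
Put C13 (7 m³) in container 6; 7 m³ remain.
Put C14 (8 m³) in container 7; 12 m³ remain.
Put C15 (8 m³) in container 7; 4 m³ remain.
Put C16 (7 m³) in container 6; 0 m³ remain.
Put C17 (6 m³) in container 8; 14 m³ remain.
Put C18 (6 m³) in container 8; 8 m³ remain.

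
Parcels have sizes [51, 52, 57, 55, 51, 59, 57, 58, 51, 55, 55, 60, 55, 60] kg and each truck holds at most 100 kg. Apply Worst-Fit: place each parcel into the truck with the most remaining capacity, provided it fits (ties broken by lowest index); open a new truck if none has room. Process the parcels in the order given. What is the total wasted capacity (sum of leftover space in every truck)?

624

51 kg → truck 1 (remaining 49 kg)
52 kg → truck 2 (remaining 48 kg)
57 kg → truck 3 (remaining 43 kg)
55 kg → truck 4 (remaining 45 kg)
51 kg → truck 5 (remaining 49 kg)
59 kg → truck 6 (remaining 41 kg)
57 kg → truck 7 (remaining 43 kg)
58 kg → truck 8 (remaining 42 kg)
51 kg → truck 9 (remaining 49 kg)
55 kg → truck 10 (remaining 45 kg)
55 kg → truck 11 (remaining 45 kg)
60 kg → truck 12 (remaining 40 kg)
55 kg → truck 13 (remaining 45 kg)
60 kg → truck 14 (remaining 40 kg)
14 trucks × 100 kg = 1400 kg; used 776 kg; unused 624 kg.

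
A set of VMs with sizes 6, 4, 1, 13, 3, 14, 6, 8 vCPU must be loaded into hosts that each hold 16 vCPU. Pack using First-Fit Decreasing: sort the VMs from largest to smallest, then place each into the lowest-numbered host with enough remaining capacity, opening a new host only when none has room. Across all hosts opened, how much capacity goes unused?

Sorted descending: 14, 13, 8, 6, 6, 4, 3, 1.
14 vCPU → host 1 (remaining 2 vCPU)
13 vCPU → host 2 (remaining 3 vCPU)
8 vCPU → host 3 (remaining 8 vCPU)
6 vCPU → host 3 (remaining 2 vCPU)
6 vCPU → host 4 (remaining 10 vCPU)
4 vCPU → host 4 (remaining 6 vCPU)
3 vCPU → host 2 (remaining 0 vCPU)
1 vCPU → host 1 (remaining 1 vCPU)
4 hosts × 16 vCPU = 64 vCPU; used 55 vCPU; unused 9 vCPU.

9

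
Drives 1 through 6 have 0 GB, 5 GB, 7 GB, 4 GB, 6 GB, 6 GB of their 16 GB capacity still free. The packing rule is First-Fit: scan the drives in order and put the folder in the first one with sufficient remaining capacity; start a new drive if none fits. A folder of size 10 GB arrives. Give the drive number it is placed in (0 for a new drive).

No drive has ≥ 10 GB free, so a new drive is opened.

0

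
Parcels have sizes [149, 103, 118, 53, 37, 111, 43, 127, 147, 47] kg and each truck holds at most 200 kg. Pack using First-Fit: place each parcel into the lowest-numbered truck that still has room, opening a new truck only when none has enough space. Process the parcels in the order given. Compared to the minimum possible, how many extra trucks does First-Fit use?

0

First-Fit: [149,37] [103,53,43] [118,47] [111] [127] [147] → 6 trucks.
6 parcels exceed 100 kg (half the capacity), and no two of those can share a truck, so at least 6 trucks are needed.
So 6 is already optimal.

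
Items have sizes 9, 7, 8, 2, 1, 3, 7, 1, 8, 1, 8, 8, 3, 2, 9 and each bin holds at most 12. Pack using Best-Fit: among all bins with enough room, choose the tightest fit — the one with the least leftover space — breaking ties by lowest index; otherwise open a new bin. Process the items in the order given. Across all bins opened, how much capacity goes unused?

bin 1: place 9, 3 left
bin 2: place 7, 5 left
bin 3: place 8, 4 left
bin 1: place 2, 1 left
bin 1: place 1, 0 left
bin 3: place 3, 1 left
bin 4: place 7, 5 left
bin 3: place 1, 0 left
bin 5: place 8, 4 left
bin 5: place 1, 3 left
bin 6: place 8, 4 left
bin 7: place 8, 4 left
bin 5: place 3, 0 left
bin 6: place 2, 2 left
bin 8: place 9, 3 left
8 bins × 12 = 96; used 77; unused 19.

19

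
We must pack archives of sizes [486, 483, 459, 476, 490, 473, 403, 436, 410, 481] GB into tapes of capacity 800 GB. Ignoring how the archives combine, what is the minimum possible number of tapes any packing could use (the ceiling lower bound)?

6

Total size = 486 + 483 + 459 + 476 + 490 + 473 + 403 + 436 + 410 + 481 = 4597 GB.
⌈4597 / 800⌉ = 6.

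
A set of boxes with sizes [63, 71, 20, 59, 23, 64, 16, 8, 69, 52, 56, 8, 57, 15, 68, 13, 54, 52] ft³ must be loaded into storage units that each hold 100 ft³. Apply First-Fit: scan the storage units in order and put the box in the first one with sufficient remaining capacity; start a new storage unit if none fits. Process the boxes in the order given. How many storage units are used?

11

Put 63 ft³ in storage unit 1; 37 ft³ remain.
Put 71 ft³ in storage unit 2; 29 ft³ remain.
Put 20 ft³ in storage unit 1; 17 ft³ remain.
Put 59 ft³ in storage unit 3; 41 ft³ remain.
Put 23 ft³ in storage unit 2; 6 ft³ remain.
Put 64 ft³ in storage unit 4; 36 ft³ remain.
Put 16 ft³ in storage unit 1; 1 ft³ remain.
Put 8 ft³ in storage unit 3; 33 ft³ remain.
Put 69 ft³ in storage unit 5; 31 ft³ remain.
Put 52 ft³ in storage unit 6; 48 ft³ remain.
Put 56 ft³ in storage unit 7; 44 ft³ remain.
Put 8 ft³ in storage unit 3; 25 ft³ remain.
Put 57 ft³ in storage unit 8; 43 ft³ remain.
Put 15 ft³ in storage unit 3; 10 ft³ remain.
Put 68 ft³ in storage unit 9; 32 ft³ remain.
Put 13 ft³ in storage unit 4; 23 ft³ remain.
Put 54 ft³ in storage unit 10; 46 ft³ remain.
Put 52 ft³ in storage unit 11; 48 ft³ remain.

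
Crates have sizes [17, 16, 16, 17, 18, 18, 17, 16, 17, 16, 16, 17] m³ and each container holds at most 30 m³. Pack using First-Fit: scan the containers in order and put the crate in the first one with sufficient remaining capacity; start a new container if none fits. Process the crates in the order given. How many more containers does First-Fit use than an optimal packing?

First-Fit: [17] [16] [16] [17] [18] [18] [17] [16] [17] [16] [16] [17] → 12 containers.
12 crates exceed 15 m³ (half the capacity), and no two of those can share a container, so at least 12 containers are needed.
So 12 is already optimal.

0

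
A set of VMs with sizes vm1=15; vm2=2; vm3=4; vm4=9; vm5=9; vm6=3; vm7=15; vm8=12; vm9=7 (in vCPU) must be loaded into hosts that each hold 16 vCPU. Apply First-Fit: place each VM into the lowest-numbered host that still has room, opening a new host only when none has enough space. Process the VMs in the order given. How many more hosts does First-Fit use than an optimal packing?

1

First-Fit: [15] [2,4,9] [9,3] [15] [12] [7] → 6 hosts.
Total size 76 vCPU; any packing needs at least ⌈76/16⌉ = 5 hosts.
An optimal packing achieves that bound: [15] [15] [12,4] [9,7] [9,3,2] → 5 hosts.
Excess: 6 − 5 = 1.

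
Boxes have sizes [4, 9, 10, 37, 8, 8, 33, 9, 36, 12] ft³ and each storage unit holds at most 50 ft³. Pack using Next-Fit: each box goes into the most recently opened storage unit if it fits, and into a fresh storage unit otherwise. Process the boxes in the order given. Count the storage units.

4

Put 4 ft³ in storage unit 1; 46 ft³ remain.
Put 9 ft³ in storage unit 1; 37 ft³ remain.
Put 10 ft³ in storage unit 1; 27 ft³ remain.
Put 37 ft³ in storage unit 2; 13 ft³ remain.
Put 8 ft³ in storage unit 2; 5 ft³ remain.
Put 8 ft³ in storage unit 3; 42 ft³ remain.
Put 33 ft³ in storage unit 3; 9 ft³ remain.
Put 9 ft³ in storage unit 3; 0 ft³ remain.
Put 36 ft³ in storage unit 4; 14 ft³ remain.
Put 12 ft³ in storage unit 4; 2 ft³ remain.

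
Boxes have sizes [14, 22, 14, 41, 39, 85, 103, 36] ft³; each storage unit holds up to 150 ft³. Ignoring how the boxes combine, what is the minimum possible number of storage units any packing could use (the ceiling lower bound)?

Total size = 14 + 22 + 14 + 41 + 39 + 85 + 103 + 36 = 354 ft³.
⌈354 / 150⌉ = 3.

3 storage units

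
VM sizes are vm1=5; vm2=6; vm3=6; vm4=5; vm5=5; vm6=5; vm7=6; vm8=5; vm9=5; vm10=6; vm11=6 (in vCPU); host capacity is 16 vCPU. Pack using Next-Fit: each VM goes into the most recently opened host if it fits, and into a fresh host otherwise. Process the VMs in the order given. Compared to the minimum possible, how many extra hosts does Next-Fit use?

Next-Fit: [5,6] [6,5,5] [5,6,5] [5,6] [6] → 5 hosts.
Total size 60 vCPU; any packing needs at least ⌈60/16⌉ = 4 hosts.
An optimal packing achieves that bound: [6,6] [6,5,5] [6,5,5] [6,5,5] → 4 hosts.
Excess: 5 − 4 = 1.

1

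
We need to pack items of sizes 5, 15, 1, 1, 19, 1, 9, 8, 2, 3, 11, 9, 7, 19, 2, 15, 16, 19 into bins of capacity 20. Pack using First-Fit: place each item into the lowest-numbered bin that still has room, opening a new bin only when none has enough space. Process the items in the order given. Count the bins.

bin 1: place 5, 15 left
bin 1: place 15, 0 left
bin 2: place 1, 19 left
bin 2: place 1, 18 left
bin 3: place 19, 1 left
bin 2: place 1, 17 left
bin 2: place 9, 8 left
bin 2: place 8, 0 left
bin 4: place 2, 18 left
bin 4: place 3, 15 left
bin 4: place 11, 4 left
bin 5: place 9, 11 left
bin 5: place 7, 4 left
bin 6: place 19, 1 left
bin 4: place 2, 2 left
bin 7: place 15, 5 left
bin 8: place 16, 4 left
bin 9: place 19, 1 left

9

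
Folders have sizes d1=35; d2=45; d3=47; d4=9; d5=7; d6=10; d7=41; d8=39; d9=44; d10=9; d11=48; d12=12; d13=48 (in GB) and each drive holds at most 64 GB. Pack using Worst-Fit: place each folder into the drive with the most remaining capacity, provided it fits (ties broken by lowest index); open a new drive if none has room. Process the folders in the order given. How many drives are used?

drive 1: place d1 (35 GB), 29 GB left
drive 2: place d2 (45 GB), 19 GB left
drive 3: place d3 (47 GB), 17 GB left
drive 1: place d4 (9 GB), 20 GB left
drive 1: place d5 (7 GB), 13 GB left
drive 2: place d6 (10 GB), 9 GB left
drive 4: place d7 (41 GB), 23 GB left
drive 5: place d8 (39 GB), 25 GB left
drive 6: place d9 (44 GB), 20 GB left
drive 5: place d10 (9 GB), 16 GB left
drive 7: place d11 (48 GB), 16 GB left
drive 4: place d12 (12 GB), 11 GB left
drive 8: place d13 (48 GB), 16 GB left
Final drives: [35,9,7] [45,10] [47] [41,12] [39,9] [44] [48] [48].

8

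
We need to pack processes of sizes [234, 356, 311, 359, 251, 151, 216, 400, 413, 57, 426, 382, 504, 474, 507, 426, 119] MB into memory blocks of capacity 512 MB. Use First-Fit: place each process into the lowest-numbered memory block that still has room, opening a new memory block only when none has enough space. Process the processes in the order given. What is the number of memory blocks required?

234 MB → memory block 1 (remaining 278 MB)
356 MB → memory block 2 (remaining 156 MB)
311 MB → memory block 3 (remaining 201 MB)
359 MB → memory block 4 (remaining 153 MB)
251 MB → memory block 1 (remaining 27 MB)
151 MB → memory block 2 (remaining 5 MB)
216 MB → memory block 5 (remaining 296 MB)
400 MB → memory block 6 (remaining 112 MB)
413 MB → memory block 7 (remaining 99 MB)
57 MB → memory block 3 (remaining 144 MB)
426 MB → memory block 8 (remaining 86 MB)
382 MB → memory block 9 (remaining 130 MB)
504 MB → memory block 10 (remaining 8 MB)
474 MB → memory block 11 (remaining 38 MB)
507 MB → memory block 12 (remaining 5 MB)
426 MB → memory block 13 (remaining 86 MB)
119 MB → memory block 3 (remaining 25 MB)

13 memory blocks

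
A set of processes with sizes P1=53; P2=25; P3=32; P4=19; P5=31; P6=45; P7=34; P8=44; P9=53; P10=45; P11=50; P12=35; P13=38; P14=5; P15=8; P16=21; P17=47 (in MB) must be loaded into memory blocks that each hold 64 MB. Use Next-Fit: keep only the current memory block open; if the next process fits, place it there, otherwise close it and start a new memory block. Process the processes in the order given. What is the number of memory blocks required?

13 memory blocks

memory block 1: place P1 (53 MB), 11 MB left
memory block 2: place P2 (25 MB), 39 MB left
memory block 2: place P3 (32 MB), 7 MB left
memory block 3: place P4 (19 MB), 45 MB left
memory block 3: place P5 (31 MB), 14 MB left
memory block 4: place P6 (45 MB), 19 MB left
memory block 5: place P7 (34 MB), 30 MB left
memory block 6: place P8 (44 MB), 20 MB left
memory block 7: place P9 (53 MB), 11 MB left
memory block 8: place P10 (45 MB), 19 MB left
memory block 9: place P11 (50 MB), 14 MB left
memory block 10: place P12 (35 MB), 29 MB left
memory block 11: place P13 (38 MB), 26 MB left
memory block 11: place P14 (5 MB), 21 MB left
memory block 11: place P15 (8 MB), 13 MB left
memory block 12: place P16 (21 MB), 43 MB left
memory block 13: place P17 (47 MB), 17 MB left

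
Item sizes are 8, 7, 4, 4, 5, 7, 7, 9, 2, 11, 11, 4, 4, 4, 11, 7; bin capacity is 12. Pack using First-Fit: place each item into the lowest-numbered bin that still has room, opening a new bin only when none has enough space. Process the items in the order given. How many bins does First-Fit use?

10

bin 1: place 8, 4 left
bin 2: place 7, 5 left
bin 1: place 4, 0 left
bin 2: place 4, 1 left
bin 3: place 5, 7 left
bin 3: place 7, 0 left
bin 4: place 7, 5 left
bin 5: place 9, 3 left
bin 4: place 2, 3 left
bin 6: place 11, 1 left
bin 7: place 11, 1 left
bin 8: place 4, 8 left
bin 8: place 4, 4 left
bin 8: place 4, 0 left
bin 9: place 11, 1 left
bin 10: place 7, 5 left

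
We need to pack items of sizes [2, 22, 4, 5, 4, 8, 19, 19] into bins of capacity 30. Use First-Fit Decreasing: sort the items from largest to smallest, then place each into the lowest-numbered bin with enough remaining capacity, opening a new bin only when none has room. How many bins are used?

Sorted descending: 22, 19, 19, 8, 5, 4, 4, 2.
Put 22 in bin 1; 8 remain.
Put 19 in bin 2; 11 remain.
Put 19 in bin 3; 11 remain.
Put 8 in bin 1; 0 remain.
Put 5 in bin 2; 6 remain.
Put 4 in bin 2; 2 remain.
Put 4 in bin 3; 7 remain.
Put 2 in bin 2; 0 remain.

3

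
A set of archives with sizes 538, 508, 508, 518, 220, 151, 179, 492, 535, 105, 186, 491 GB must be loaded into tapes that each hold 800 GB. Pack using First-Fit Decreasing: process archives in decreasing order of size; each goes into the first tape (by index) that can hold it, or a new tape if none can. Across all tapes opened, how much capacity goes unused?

Sorted descending: 538, 535, 518, 508, 508, 492, 491, 220, 186, 179, 151, 105.
Put 538 GB in tape 1; 262 GB remain.
Put 535 GB in tape 2; 265 GB remain.
Put 518 GB in tape 3; 282 GB remain.
Put 508 GB in tape 4; 292 GB remain.
Put 508 GB in tape 5; 292 GB remain.
Put 492 GB in tape 6; 308 GB remain.
Put 491 GB in tape 7; 309 GB remain.
Put 220 GB in tape 1; 42 GB remain.
Put 186 GB in tape 2; 79 GB remain.
Put 179 GB in tape 3; 103 GB remain.
Put 151 GB in tape 4; 141 GB remain.
Put 105 GB in tape 4; 36 GB remain.
7 tapes × 800 GB = 5600 GB; used 4431 GB; unused 1169 GB.

1169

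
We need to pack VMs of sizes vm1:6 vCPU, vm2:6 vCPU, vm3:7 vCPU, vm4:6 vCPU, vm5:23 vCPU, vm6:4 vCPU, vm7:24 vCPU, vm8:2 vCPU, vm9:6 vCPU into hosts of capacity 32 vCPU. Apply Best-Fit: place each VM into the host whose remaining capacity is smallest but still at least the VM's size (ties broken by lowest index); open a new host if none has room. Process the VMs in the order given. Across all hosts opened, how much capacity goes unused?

12

Put vm1 (6 vCPU) in host 1; 26 vCPU remain.
Put vm2 (6 vCPU) in host 1; 20 vCPU remain.
Put vm3 (7 vCPU) in host 1; 13 vCPU remain.
Put vm4 (6 vCPU) in host 1; 7 vCPU remain.
Put vm5 (23 vCPU) in host 2; 9 vCPU remain.
Put vm6 (4 vCPU) in host 1; 3 vCPU remain.
Put vm7 (24 vCPU) in host 3; 8 vCPU remain.
Put vm8 (2 vCPU) in host 1; 1 vCPU remain.
Put vm9 (6 vCPU) in host 3; 2 vCPU remain.
3 hosts × 32 vCPU = 96 vCPU; used 84 vCPU; unused 12 vCPU.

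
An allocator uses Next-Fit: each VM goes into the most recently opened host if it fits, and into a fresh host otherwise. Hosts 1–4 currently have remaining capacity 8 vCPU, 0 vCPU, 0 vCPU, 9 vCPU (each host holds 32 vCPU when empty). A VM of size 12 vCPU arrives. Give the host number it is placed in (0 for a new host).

0

Next-Fit only looks at host 4, which has 9 vCPU free.
12 vCPU does not fit, so a new host is opened.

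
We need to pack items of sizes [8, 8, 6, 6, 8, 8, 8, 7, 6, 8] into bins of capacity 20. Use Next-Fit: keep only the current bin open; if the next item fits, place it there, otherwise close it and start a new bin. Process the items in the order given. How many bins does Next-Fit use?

8 → bin 1 (remaining 12)
8 → bin 1 (remaining 4)
6 → bin 2 (remaining 14)
6 → bin 2 (remaining 8)
8 → bin 2 (remaining 0)
8 → bin 3 (remaining 12)
8 → bin 3 (remaining 4)
7 → bin 4 (remaining 13)
6 → bin 4 (remaining 7)
8 → bin 5 (remaining 12)

5 bins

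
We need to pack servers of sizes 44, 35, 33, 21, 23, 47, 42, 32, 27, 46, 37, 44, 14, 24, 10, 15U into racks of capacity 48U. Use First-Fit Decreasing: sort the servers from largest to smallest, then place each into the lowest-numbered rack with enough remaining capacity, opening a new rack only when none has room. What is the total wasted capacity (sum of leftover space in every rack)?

34

Sorted descending: 47, 46, 44, 44, 42, 37, 35, 33, 32, 27, 24, 23, 21, 15, 14, 10.
47U → rack 1 (remaining 1U)
46U → rack 2 (remaining 2U)
44U → rack 3 (remaining 4U)
44U → rack 4 (remaining 4U)
42U → rack 5 (remaining 6U)
37U → rack 6 (remaining 11U)
35U → rack 7 (remaining 13U)
33U → rack 8 (remaining 15U)
32U → rack 9 (remaining 16U)
27U → rack 10 (remaining 21U)
24U → rack 11 (remaining 24U)
23U → rack 11 (remaining 1U)
21U → rack 10 (remaining 0U)
15U → rack 8 (remaining 0U)
14U → rack 9 (remaining 2U)
10U → rack 6 (remaining 1U)
11 racks × 48U = 528U; used 494U; unused 34U.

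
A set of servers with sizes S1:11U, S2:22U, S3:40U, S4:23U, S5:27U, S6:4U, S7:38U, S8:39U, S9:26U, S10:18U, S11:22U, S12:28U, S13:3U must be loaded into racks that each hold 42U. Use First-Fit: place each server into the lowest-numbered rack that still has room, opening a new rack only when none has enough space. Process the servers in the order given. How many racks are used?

9

S1 (11U) → rack 1 (remaining 31U)
S2 (22U) → rack 1 (remaining 9U)
S3 (40U) → rack 2 (remaining 2U)
S4 (23U) → rack 3 (remaining 19U)
S5 (27U) → rack 4 (remaining 15U)
S6 (4U) → rack 1 (remaining 5U)
S7 (38U) → rack 5 (remaining 4U)
S8 (39U) → rack 6 (remaining 3U)
S9 (26U) → rack 7 (remaining 16U)
S10 (18U) → rack 3 (remaining 1U)
S11 (22U) → rack 8 (remaining 20U)
S12 (28U) → rack 9 (remaining 14U)
S13 (3U) → rack 1 (remaining 2U)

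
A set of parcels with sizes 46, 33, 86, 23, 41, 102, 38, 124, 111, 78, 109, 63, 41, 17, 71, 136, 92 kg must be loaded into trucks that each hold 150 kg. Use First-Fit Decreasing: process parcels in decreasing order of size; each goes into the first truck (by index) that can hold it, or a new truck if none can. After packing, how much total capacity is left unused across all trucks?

Sorted descending: 136, 124, 111, 109, 102, 92, 86, 78, 71, 63, 46, 41, 41, 38, 33, 23, 17.
Put 136 kg in truck 1; 14 kg remain.
Put 124 kg in truck 2; 26 kg remain.
Put 111 kg in truck 3; 39 kg remain.
Put 109 kg in truck 4; 41 kg remain.
Put 102 kg in truck 5; 48 kg remain.
Put 92 kg in truck 6; 58 kg remain.
Put 86 kg in truck 7; 64 kg remain.
Put 78 kg in truck 8; 72 kg remain.
Put 71 kg in truck 8; 1 kg remain.
Put 63 kg in truck 7; 1 kg remain.
Put 46 kg in truck 5; 2 kg remain.
Put 41 kg in truck 4; 0 kg remain.
Put 41 kg in truck 6; 17 kg remain.
Put 38 kg in truck 3; 1 kg remain.
Put 33 kg in truck 9; 117 kg remain.
Put 23 kg in truck 2; 3 kg remain.
Put 17 kg in truck 6; 0 kg remain.
9 trucks × 150 kg = 1350 kg; used 1211 kg; unused 139 kg.

139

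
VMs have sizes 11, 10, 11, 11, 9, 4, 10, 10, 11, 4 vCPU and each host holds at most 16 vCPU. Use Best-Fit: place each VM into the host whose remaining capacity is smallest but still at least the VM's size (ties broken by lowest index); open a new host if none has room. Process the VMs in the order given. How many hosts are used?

8

11 vCPU → host 1 (remaining 5 vCPU)
10 vCPU → host 2 (remaining 6 vCPU)
11 vCPU → host 3 (remaining 5 vCPU)
11 vCPU → host 4 (remaining 5 vCPU)
9 vCPU → host 5 (remaining 7 vCPU)
4 vCPU → host 1 (remaining 1 vCPU)
10 vCPU → host 6 (remaining 6 vCPU)
10 vCPU → host 7 (remaining 6 vCPU)
11 vCPU → host 8 (remaining 5 vCPU)
4 vCPU → host 3 (remaining 1 vCPU)
Final hosts: [11,4] [10] [11,4] [11] [9] [10] [10] [11].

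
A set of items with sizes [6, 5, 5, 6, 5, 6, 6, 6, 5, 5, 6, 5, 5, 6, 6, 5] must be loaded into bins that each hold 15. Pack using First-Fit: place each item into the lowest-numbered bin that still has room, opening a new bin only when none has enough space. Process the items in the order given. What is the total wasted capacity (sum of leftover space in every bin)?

32

Put 6 in bin 1; 9 remain.
Put 5 in bin 1; 4 remain.
Put 5 in bin 2; 10 remain.
Put 6 in bin 2; 4 remain.
Put 5 in bin 3; 10 remain.
Put 6 in bin 3; 4 remain.
Put 6 in bin 4; 9 remain.
Put 6 in bin 4; 3 remain.
Put 5 in bin 5; 10 remain.
Put 5 in bin 5; 5 remain.
Put 6 in bin 6; 9 remain.
Put 5 in bin 5; 0 remain.
Put 5 in bin 6; 4 remain.
Put 6 in bin 7; 9 remain.
Put 6 in bin 7; 3 remain.
Put 5 in bin 8; 10 remain.
8 bins × 15 = 120; used 88; unused 32.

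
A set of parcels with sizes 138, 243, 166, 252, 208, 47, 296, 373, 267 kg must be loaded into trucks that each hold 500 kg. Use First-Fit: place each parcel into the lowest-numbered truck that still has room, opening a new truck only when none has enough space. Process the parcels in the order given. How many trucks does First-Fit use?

5

138 kg → truck 1 (remaining 362 kg)
243 kg → truck 1 (remaining 119 kg)
166 kg → truck 2 (remaining 334 kg)
252 kg → truck 2 (remaining 82 kg)
208 kg → truck 3 (remaining 292 kg)
47 kg → truck 1 (remaining 72 kg)
296 kg → truck 4 (remaining 204 kg)
373 kg → truck 5 (remaining 127 kg)
267 kg → truck 3 (remaining 25 kg)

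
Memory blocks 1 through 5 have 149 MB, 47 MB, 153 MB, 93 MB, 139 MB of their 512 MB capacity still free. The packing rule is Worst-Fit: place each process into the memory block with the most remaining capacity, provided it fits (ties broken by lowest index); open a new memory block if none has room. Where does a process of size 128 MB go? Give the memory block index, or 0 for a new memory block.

3

Memory blocks with room: memory block 1 (149 MB), memory block 3 (153 MB), memory block 5 (139 MB).
Most room is memory block 3 with 153 MB free.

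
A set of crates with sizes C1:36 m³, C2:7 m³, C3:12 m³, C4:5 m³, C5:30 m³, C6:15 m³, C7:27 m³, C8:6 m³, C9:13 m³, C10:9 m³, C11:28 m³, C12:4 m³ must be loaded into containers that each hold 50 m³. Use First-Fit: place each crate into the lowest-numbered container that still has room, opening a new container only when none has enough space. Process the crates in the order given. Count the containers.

container 1: place C1 (36 m³), 14 m³ left
container 1: place C2 (7 m³), 7 m³ left
container 2: place C3 (12 m³), 38 m³ left
container 1: place C4 (5 m³), 2 m³ left
container 2: place C5 (30 m³), 8 m³ left
container 3: place C6 (15 m³), 35 m³ left
container 3: place C7 (27 m³), 8 m³ left
container 2: place C8 (6 m³), 2 m³ left
container 4: place C9 (13 m³), 37 m³ left
container 4: place C10 (9 m³), 28 m³ left
container 4: place C11 (28 m³), 0 m³ left
container 3: place C12 (4 m³), 4 m³ left
Final containers: [36,7,5] [12,30,6] [15,27,4] [13,9,28].

4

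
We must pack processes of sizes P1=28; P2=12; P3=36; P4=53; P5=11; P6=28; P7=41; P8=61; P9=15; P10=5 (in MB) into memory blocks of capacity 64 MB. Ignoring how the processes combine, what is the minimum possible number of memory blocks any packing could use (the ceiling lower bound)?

5 memory blocks

Total size = 28 + 12 + 36 + 53 + 11 + 28 + 41 + 61 + 15 + 5 = 290 MB.
⌈290 / 64⌉ = 5.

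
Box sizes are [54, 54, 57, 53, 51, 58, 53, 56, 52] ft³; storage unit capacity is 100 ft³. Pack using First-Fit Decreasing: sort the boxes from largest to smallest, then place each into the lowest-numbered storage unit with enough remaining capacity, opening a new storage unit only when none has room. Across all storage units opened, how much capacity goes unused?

412

Sorted descending: 58, 57, 56, 54, 54, 53, 53, 52, 51.
Put 58 ft³ in storage unit 1; 42 ft³ remain.
Put 57 ft³ in storage unit 2; 43 ft³ remain.
Put 56 ft³ in storage unit 3; 44 ft³ remain.
Put 54 ft³ in storage unit 4; 46 ft³ remain.
Put 54 ft³ in storage unit 5; 46 ft³ remain.
Put 53 ft³ in storage unit 6; 47 ft³ remain.
Put 53 ft³ in storage unit 7; 47 ft³ remain.
Put 52 ft³ in storage unit 8; 48 ft³ remain.
Put 51 ft³ in storage unit 9; 49 ft³ remain.
9 storage units × 100 ft³ = 900 ft³; used 488 ft³; unused 412 ft³.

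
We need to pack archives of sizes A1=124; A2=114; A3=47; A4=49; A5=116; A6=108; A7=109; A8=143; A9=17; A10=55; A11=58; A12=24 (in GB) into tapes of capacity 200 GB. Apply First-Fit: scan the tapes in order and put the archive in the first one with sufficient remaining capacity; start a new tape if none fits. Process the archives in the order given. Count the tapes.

Put A1 (124 GB) in tape 1; 76 GB remain.
Put A2 (114 GB) in tape 2; 86 GB remain.
Put A3 (47 GB) in tape 1; 29 GB remain.
Put A4 (49 GB) in tape 2; 37 GB remain.
Put A5 (116 GB) in tape 3; 84 GB remain.
Put A6 (108 GB) in tape 4; 92 GB remain.
Put A7 (109 GB) in tape 5; 91 GB remain.
Put A8 (143 GB) in tape 6; 57 GB remain.
Put A9 (17 GB) in tape 1; 12 GB remain.
Put A10 (55 GB) in tape 3; 29 GB remain.
Put A11 (58 GB) in tape 4; 34 GB remain.
Put A12 (24 GB) in tape 2; 13 GB remain.
Final tapes: [124,47,17] [114,49,24] [116,55] [108,58] [109] [143].

6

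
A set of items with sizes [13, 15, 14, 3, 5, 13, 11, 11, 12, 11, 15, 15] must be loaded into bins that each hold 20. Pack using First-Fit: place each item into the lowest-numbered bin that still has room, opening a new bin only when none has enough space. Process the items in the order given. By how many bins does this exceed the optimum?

First-Fit: [13,3] [15,5] [14] [13] [11] [11] [12] [11] [15] [15] → 10 bins.
10 items exceed 10 (half the capacity), and no two of those can share a bin, so at least 10 bins are needed.
So 10 is already optimal.

0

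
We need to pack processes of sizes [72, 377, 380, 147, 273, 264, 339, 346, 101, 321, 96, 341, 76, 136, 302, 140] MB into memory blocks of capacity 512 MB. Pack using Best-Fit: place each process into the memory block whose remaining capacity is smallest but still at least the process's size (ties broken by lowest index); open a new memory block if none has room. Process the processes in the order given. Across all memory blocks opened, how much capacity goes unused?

897

72 MB → memory block 1 (remaining 440 MB)
377 MB → memory block 1 (remaining 63 MB)
380 MB → memory block 2 (remaining 132 MB)
147 MB → memory block 3 (remaining 365 MB)
273 MB → memory block 3 (remaining 92 MB)
264 MB → memory block 4 (remaining 248 MB)
339 MB → memory block 5 (remaining 173 MB)
346 MB → memory block 6 (remaining 166 MB)
101 MB → memory block 2 (remaining 31 MB)
321 MB → memory block 7 (remaining 191 MB)
96 MB → memory block 6 (remaining 70 MB)
341 MB → memory block 8 (remaining 171 MB)
76 MB → memory block 3 (remaining 16 MB)
136 MB → memory block 8 (remaining 35 MB)
302 MB → memory block 9 (remaining 210 MB)
140 MB → memory block 5 (remaining 33 MB)
9 memory blocks × 512 MB = 4608 MB; used 3711 MB; unused 897 MB.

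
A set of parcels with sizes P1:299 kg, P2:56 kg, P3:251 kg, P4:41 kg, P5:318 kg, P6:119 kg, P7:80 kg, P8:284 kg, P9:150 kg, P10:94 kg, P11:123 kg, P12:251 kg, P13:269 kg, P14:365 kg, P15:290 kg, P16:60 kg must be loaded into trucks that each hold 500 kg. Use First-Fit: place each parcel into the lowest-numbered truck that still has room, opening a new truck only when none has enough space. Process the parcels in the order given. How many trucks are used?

8

truck 1: place P1 (299 kg), 201 kg left
truck 1: place P2 (56 kg), 145 kg left
truck 2: place P3 (251 kg), 249 kg left
truck 1: place P4 (41 kg), 104 kg left
truck 3: place P5 (318 kg), 182 kg left
truck 2: place P6 (119 kg), 130 kg left
truck 1: place P7 (80 kg), 24 kg left
truck 4: place P8 (284 kg), 216 kg left
truck 3: place P9 (150 kg), 32 kg left
truck 2: place P10 (94 kg), 36 kg left
truck 4: place P11 (123 kg), 93 kg left
truck 5: place P12 (251 kg), 249 kg left
truck 6: place P13 (269 kg), 231 kg left
truck 7: place P14 (365 kg), 135 kg left
truck 8: place P15 (290 kg), 210 kg left
truck 4: place P16 (60 kg), 33 kg left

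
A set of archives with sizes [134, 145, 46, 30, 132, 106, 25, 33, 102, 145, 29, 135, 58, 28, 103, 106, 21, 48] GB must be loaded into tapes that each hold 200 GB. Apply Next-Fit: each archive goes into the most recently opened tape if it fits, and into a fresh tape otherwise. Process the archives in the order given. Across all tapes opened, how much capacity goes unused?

Put 134 GB in tape 1; 66 GB remain.
Put 145 GB in tape 2; 55 GB remain.
Put 46 GB in tape 2; 9 GB remain.
Put 30 GB in tape 3; 170 GB remain.
Put 132 GB in tape 3; 38 GB remain.
Put 106 GB in tape 4; 94 GB remain.
Put 25 GB in tape 4; 69 GB remain.
Put 33 GB in tape 4; 36 GB remain.
Put 102 GB in tape 5; 98 GB remain.
Put 145 GB in tape 6; 55 GB remain.
Put 29 GB in tape 6; 26 GB remain.
Put 135 GB in tape 7; 65 GB remain.
Put 58 GB in tape 7; 7 GB remain.
Put 28 GB in tape 8; 172 GB remain.
Put 103 GB in tape 8; 69 GB remain.
Put 106 GB in tape 9; 94 GB remain.
Put 21 GB in tape 9; 73 GB remain.
Put 48 GB in tape 9; 25 GB remain.
9 tapes × 200 GB = 1800 GB; used 1426 GB; unused 374 GB.

374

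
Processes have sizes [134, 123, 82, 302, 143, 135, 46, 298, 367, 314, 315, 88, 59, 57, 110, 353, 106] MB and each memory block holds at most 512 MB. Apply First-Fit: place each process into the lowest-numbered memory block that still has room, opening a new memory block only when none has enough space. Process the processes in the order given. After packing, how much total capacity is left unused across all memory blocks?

Put 134 MB in memory block 1; 378 MB remain.
Put 123 MB in memory block 1; 255 MB remain.
Put 82 MB in memory block 1; 173 MB remain.
Put 302 MB in memory block 2; 210 MB remain.
Put 143 MB in memory block 1; 30 MB remain.
Put 135 MB in memory block 2; 75 MB remain.
Put 46 MB in memory block 2; 29 MB remain.
Put 298 MB in memory block 3; 214 MB remain.
Put 367 MB in memory block 4; 145 MB remain.
Put 314 MB in memory block 5; 198 MB remain.
Put 315 MB in memory block 6; 197 MB remain.
Put 88 MB in memory block 3; 126 MB remain.
Put 59 MB in memory block 3; 67 MB remain.
Put 57 MB in memory block 3; 10 MB remain.
Put 110 MB in memory block 4; 35 MB remain.
Put 353 MB in memory block 7; 159 MB remain.
Put 106 MB in memory block 5; 92 MB remain.
7 memory blocks × 512 MB = 3584 MB; used 3032 MB; unused 552 MB.

552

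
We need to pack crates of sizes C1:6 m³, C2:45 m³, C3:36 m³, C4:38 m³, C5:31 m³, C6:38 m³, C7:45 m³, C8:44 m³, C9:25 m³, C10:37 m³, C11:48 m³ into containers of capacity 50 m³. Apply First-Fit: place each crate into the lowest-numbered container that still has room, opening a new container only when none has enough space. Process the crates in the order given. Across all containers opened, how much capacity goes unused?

C1 (6 m³) → container 1 (remaining 44 m³)
C2 (45 m³) → container 2 (remaining 5 m³)
C3 (36 m³) → container 1 (remaining 8 m³)
C4 (38 m³) → container 3 (remaining 12 m³)
C5 (31 m³) → container 4 (remaining 19 m³)
C6 (38 m³) → container 5 (remaining 12 m³)
C7 (45 m³) → container 6 (remaining 5 m³)
C8 (44 m³) → container 7 (remaining 6 m³)
C9 (25 m³) → container 8 (remaining 25 m³)
C10 (37 m³) → container 9 (remaining 13 m³)
C11 (48 m³) → container 10 (remaining 2 m³)
10 containers × 50 m³ = 500 m³; used 393 m³; unused 107 m³.

107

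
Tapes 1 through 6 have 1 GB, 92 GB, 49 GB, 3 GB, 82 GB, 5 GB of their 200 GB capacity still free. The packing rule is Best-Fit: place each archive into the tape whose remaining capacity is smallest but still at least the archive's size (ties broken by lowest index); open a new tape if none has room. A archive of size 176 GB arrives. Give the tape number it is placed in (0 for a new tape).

0

No tape has ≥ 176 GB free, so a new tape is opened.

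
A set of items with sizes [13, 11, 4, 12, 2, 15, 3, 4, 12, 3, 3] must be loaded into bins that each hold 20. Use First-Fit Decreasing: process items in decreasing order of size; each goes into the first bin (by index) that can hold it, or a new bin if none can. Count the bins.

Sorted descending: 15, 13, 12, 12, 11, 4, 4, 3, 3, 3, 2.
15 → bin 1 (remaining 5)
13 → bin 2 (remaining 7)
12 → bin 3 (remaining 8)
12 → bin 4 (remaining 8)
11 → bin 5 (remaining 9)
4 → bin 1 (remaining 1)
4 → bin 2 (remaining 3)
3 → bin 2 (remaining 0)
3 → bin 3 (remaining 5)
3 → bin 3 (remaining 2)
2 → bin 3 (remaining 0)

5 bins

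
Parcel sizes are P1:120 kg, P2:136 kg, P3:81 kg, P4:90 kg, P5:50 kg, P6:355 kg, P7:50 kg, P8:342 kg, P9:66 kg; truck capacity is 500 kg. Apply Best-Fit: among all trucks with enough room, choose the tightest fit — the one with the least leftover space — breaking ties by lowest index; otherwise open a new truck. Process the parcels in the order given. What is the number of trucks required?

Put P1 (120 kg) in truck 1; 380 kg remain.
Put P2 (136 kg) in truck 1; 244 kg remain.
Put P3 (81 kg) in truck 1; 163 kg remain.
Put P4 (90 kg) in truck 1; 73 kg remain.
Put P5 (50 kg) in truck 1; 23 kg remain.
Put P6 (355 kg) in truck 2; 145 kg remain.
Put P7 (50 kg) in truck 2; 95 kg remain.
Put P8 (342 kg) in truck 3; 158 kg remain.
Put P9 (66 kg) in truck 2; 29 kg remain.
Final trucks: [120,136,81,90,50] [355,50,66] [342].

3 trucks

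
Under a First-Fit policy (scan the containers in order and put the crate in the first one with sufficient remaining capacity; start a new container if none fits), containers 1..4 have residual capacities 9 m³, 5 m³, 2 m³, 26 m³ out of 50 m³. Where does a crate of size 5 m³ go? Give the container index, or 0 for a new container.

1

Containers with room: container 1 (9 m³), container 2 (5 m³), container 4 (26 m³).
The first with room is container 1.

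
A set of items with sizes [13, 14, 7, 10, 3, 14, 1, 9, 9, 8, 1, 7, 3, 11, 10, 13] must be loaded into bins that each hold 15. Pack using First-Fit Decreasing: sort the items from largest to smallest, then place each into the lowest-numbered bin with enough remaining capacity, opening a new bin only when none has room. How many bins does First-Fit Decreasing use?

11 bins

Sorted descending: 14, 14, 13, 13, 11, 10, 10, 9, 9, 8, 7, 7, 3, 3, 1, 1.
14 → bin 1 (remaining 1)
14 → bin 2 (remaining 1)
13 → bin 3 (remaining 2)
13 → bin 4 (remaining 2)
11 → bin 5 (remaining 4)
10 → bin 6 (remaining 5)
10 → bin 7 (remaining 5)
9 → bin 8 (remaining 6)
9 → bin 9 (remaining 6)
8 → bin 10 (remaining 7)
7 → bin 10 (remaining 0)
7 → bin 11 (remaining 8)
3 → bin 5 (remaining 1)
3 → bin 6 (remaining 2)
1 → bin 1 (remaining 0)
1 → bin 2 (remaining 0)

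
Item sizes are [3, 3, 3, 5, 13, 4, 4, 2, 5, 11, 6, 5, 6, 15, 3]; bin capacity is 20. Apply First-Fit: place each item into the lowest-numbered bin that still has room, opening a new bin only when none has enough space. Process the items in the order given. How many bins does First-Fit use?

5

3 → bin 1 (remaining 17)
3 → bin 1 (remaining 14)
3 → bin 1 (remaining 11)
5 → bin 1 (remaining 6)
13 → bin 2 (remaining 7)
4 → bin 1 (remaining 2)
4 → bin 2 (remaining 3)
2 → bin 1 (remaining 0)
5 → bin 3 (remaining 15)
11 → bin 3 (remaining 4)
6 → bin 4 (remaining 14)
5 → bin 4 (remaining 9)
6 → bin 4 (remaining 3)
15 → bin 5 (remaining 5)
3 → bin 2 (remaining 0)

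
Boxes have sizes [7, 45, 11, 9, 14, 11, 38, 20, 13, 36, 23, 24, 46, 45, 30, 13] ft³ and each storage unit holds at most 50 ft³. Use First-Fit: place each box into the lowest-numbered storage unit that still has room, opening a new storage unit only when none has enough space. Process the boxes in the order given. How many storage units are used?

Put 7 ft³ in storage unit 1; 43 ft³ remain.
Put 45 ft³ in storage unit 2; 5 ft³ remain.
Put 11 ft³ in storage unit 1; 32 ft³ remain.
Put 9 ft³ in storage unit 1; 23 ft³ remain.
Put 14 ft³ in storage unit 1; 9 ft³ remain.
Put 11 ft³ in storage unit 3; 39 ft³ remain.
Put 38 ft³ in storage unit 3; 1 ft³ remain.
Put 20 ft³ in storage unit 4; 30 ft³ remain.
Put 13 ft³ in storage unit 4; 17 ft³ remain.
Put 36 ft³ in storage unit 5; 14 ft³ remain.
Put 23 ft³ in storage unit 6; 27 ft³ remain.
Put 24 ft³ in storage unit 6; 3 ft³ remain.
Put 46 ft³ in storage unit 7; 4 ft³ remain.
Put 45 ft³ in storage unit 8; 5 ft³ remain.
Put 30 ft³ in storage unit 9; 20 ft³ remain.
Put 13 ft³ in storage unit 4; 4 ft³ remain.

9 storage units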